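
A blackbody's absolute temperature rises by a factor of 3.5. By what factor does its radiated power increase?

P ∝ T⁴, so the power scales as (3.5)⁴ = 150.

factor ≈ 150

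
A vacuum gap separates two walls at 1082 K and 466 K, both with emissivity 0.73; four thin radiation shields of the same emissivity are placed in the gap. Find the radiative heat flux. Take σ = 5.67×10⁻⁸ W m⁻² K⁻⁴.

Each of the 5 gaps contributes resistance (2/ε − 1) = 2/0.73 − 1 = 1.740; total = 8.699.
q = σ(T₁⁴ − T₂⁴) / 8.699 = 5.67×10⁻⁸ × 1.32×10^12 / 8.699 = 8630 W/m².

q ≈ 8630 W/m²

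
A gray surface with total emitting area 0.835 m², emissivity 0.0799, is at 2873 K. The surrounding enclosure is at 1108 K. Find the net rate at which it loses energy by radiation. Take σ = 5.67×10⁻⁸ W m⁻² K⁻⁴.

Q ≈ 2.52×10^5 W

Q = εσA(T⁴ − T_s⁴). T⁴ − T_s⁴ = (2873)⁴ − (1108)⁴ = 6.81×10^13 − 1.51×10^12 = 6.66×10^13 K⁴.
Q = 0.0799 × 5.67×10⁻⁸ × 0.835 × 6.66×10^13 = 2.52×10^5 W.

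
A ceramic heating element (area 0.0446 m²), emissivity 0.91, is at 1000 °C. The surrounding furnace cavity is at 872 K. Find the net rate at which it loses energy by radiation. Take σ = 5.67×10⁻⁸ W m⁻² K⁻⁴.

Q ≈ 4710 W

Convert: 1000 °C = 1273 K.
Q = εσA(T⁴ − T_s⁴). T⁴ − T_s⁴ = (1273)⁴ − (872)⁴ = 2.63×10^12 − 5.78×10^11 = 2.05×10^12 K⁴.
Q = 0.91 × 5.67×10⁻⁸ × 0.0446 × 2.05×10^12 = 4710 W.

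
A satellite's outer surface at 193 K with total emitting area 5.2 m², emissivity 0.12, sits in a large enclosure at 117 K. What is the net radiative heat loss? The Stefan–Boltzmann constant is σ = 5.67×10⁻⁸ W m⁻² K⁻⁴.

Q ≈ 42.5 W

Q = εσA(T⁴ − T_s⁴). T⁴ − T_s⁴ = (193)⁴ − (117)⁴ = 1.39×10^9 − 1.87×10^8 = 1.20×10^9 K⁴.
Q = 0.12 × 5.67×10⁻⁸ × 5.20 × 1.20×10^9 = 42.5 W.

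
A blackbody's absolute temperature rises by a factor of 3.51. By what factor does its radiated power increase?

P ∝ T⁴, so the power scales as (3.51)⁴ = 152.

factor ≈ 152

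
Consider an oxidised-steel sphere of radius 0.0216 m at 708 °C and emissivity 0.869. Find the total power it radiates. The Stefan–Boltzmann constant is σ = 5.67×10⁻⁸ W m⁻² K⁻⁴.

A = 4πr² = 4π × (0.0216)² = 5.86×10^-3 m².
708 °C = 981 K.
P = εσAT⁴ = 0.869 × 5.67×10⁻⁸ × 5.86×10^-3 × (981)⁴ = 0.869 × 5.67×10⁻⁸ × 5.86×10^-3 × 9.26×10^11.
P = 268 W.

P ≈ 268 W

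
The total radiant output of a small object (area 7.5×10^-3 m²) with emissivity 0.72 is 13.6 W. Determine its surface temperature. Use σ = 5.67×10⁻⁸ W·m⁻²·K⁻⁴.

T ≈ 459 K

From P = εσAT⁴, T = (P / εσA)^(1/4) = (13.6 / (0.72 × 5.67×10⁻⁸ × 7.50×10^-3))^(1/4).
T = (4.44×10^10)^(1/4) = 459 K.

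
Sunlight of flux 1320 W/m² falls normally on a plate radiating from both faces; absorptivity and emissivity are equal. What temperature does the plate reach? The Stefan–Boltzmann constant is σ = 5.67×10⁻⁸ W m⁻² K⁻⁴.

T ≈ 328 K

Absorbed flux αS = emitted flux 2εσT⁴ per unit area; with α = ε this gives T = (S/2σ)^(1/4).
T = (1320 / (2 × 5.67×10⁻⁸))^(1/4) = (1.16×10^10)^(1/4).
T = 328 K.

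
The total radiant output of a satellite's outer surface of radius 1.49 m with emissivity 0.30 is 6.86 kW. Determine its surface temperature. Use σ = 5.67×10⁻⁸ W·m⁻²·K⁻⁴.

T ≈ 347 K

A = 4πr² = 4π × (1.49)² = 27.9 m².
From P = εσAT⁴, T = (P / εσA)^(1/4) = (6860 / (0.30 × 5.67×10⁻⁸ × 27.9))^(1/4).
T = (1.45×10^10)^(1/4) = 347 K.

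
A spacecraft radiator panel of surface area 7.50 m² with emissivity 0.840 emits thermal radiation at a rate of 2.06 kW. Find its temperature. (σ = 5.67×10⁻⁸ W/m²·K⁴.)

T ≈ 276 K

From P = εσAT⁴, T = (P / εσA)^(1/4) = (2060 / (0.840 × 5.67×10⁻⁸ × 7.50))^(1/4).
T = (5.77×10^9)^(1/4) = 276 K.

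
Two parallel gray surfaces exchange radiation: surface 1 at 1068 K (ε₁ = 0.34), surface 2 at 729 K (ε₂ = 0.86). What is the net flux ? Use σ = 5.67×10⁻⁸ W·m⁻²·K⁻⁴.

q ≈ 18600 W/m²

For two large parallel gray plates, q = σ(T₁⁴ − T₂⁴) / (1/ε₁ + 1/ε₂ − 1).
1/ε₁ + 1/ε₂ − 1 = 1/0.34 + 1/0.86 − 1 = 3.104.
T₁⁴ − T₂⁴ = 1.30×10^12 − 2.82×10^11 = 1.02×10^12 K⁴.
q = 5.67×10⁻⁸ × 1.02×10^12 / 3.104 = 18600 W/m².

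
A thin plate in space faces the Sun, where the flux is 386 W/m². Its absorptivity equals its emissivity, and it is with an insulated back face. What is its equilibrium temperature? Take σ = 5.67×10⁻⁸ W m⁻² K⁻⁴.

T ≈ 287 K

Absorbed flux αS = emitted flux εσT⁴ (one radiating face); with α = ε, T = (S/σ)^(1/4).
T = (386 / 5.67×10⁻⁸)^(1/4) = (6.81×10^9)^(1/4).
T = 287 K.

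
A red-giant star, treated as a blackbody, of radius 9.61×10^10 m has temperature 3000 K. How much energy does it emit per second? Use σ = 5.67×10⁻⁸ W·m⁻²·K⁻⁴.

A = 4πr² = 4π × (9.61×10^10)² = 1.16×10^23 m².
P = σAT⁴ = 5.67×10⁻⁸ × 1.16×10^23 × (3000)⁴ = 5.67×10⁻⁸ × 1.16×10^23 × 8.10×10^13.
P = 5.33×10^29 W.

P ≈ 5.33×10^29 W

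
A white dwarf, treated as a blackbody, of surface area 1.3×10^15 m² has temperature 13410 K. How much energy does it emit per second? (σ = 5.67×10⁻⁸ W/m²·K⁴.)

P = σAT⁴ = 5.67×10⁻⁸ × 1.30×10^15 × (13410)⁴ = 5.67×10⁻⁸ × 1.30×10^15 × 3.23×10^16.
P = 2.38×10^24 W.

P ≈ 2.38×10^24 W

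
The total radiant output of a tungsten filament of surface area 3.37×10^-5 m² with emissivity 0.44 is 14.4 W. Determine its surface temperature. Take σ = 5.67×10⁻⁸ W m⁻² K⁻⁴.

T ≈ 2030 K

From P = εσAT⁴, T = (P / εσA)^(1/4) = (14.4 / (0.44 × 5.67×10⁻⁸ × 3.37×10^-5))^(1/4).
T = (1.71×10^13)^(1/4) = 2030 K.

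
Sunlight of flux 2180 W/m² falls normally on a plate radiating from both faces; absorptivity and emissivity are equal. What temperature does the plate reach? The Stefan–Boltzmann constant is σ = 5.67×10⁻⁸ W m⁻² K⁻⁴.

T ≈ 372 K

Absorbed flux αS = emitted flux 2εσT⁴ per unit area; with α = ε this gives T = (S/2σ)^(1/4).
T = (2180 / (2 × 5.67×10⁻⁸))^(1/4) = (1.92×10^10)^(1/4).
T = 372 K.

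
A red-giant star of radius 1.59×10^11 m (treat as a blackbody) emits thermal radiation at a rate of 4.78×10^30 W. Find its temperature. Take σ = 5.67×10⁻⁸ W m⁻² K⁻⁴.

T ≈ 4040 K

A = 4πr² = 4π × (1.59×10^11)² = 3.18×10^23 m².
From P = σAT⁴, T = (P / σA)^(1/4) = (4.78×10^30 / (5.67×10⁻⁸ × 3.18×10^23))^(1/4).
T = (2.65×10^14)^(1/4) = 4040 K.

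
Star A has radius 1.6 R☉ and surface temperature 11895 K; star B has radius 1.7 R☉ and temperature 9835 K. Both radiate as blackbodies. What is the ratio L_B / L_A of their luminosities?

L_B/L_A ≈ 0.528

L = 4πR²σT⁴ ∝ R²T⁴, so L_B/L_A = (1.7/1.6)² × (9835/11895)⁴ = 1.13 × 0.467 = 0.528.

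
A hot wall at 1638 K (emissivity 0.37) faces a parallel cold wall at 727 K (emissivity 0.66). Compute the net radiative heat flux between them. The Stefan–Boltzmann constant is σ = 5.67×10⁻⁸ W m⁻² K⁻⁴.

q ≈ 1.22×10^5 W/m²

For two large parallel gray plates, q = σ(T₁⁴ − T₂⁴) / (1/ε₁ + 1/ε₂ − 1).
1/ε₁ + 1/ε₂ − 1 = 1/0.37 + 1/0.66 − 1 = 3.218.
T₁⁴ − T₂⁴ = 7.20×10^12 − 2.79×10^11 = 6.92×10^12 K⁴.
q = 5.67×10⁻⁸ × 6.92×10^12 / 3.218 = 1.22×10^5 W/m².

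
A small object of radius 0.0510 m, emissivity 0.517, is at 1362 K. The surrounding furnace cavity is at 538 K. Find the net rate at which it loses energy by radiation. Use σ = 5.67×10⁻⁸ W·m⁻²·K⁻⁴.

Q ≈ 3220 W

A = 4πr² = 4π × (0.0510)² = 0.0327 m².
Q = εσA(T⁴ − T_s⁴). T⁴ − T_s⁴ = (1362)⁴ − (538)⁴ = 3.44×10^12 − 8.38×10^10 = 3.36×10^12 K⁴.
Q = 0.517 × 5.67×10⁻⁸ × 0.0327 × 3.36×10^12 = 3220 W.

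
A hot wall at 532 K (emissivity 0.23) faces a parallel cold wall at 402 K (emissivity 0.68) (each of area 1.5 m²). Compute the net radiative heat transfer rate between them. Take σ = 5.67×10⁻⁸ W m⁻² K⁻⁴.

Q ≈ 953 W

For two large parallel gray plates, q = σ(T₁⁴ − T₂⁴) / (1/ε₁ + 1/ε₂ − 1).
1/ε₁ + 1/ε₂ − 1 = 1/0.23 + 1/0.68 − 1 = 4.818.
T₁⁴ − T₂⁴ = 8.01×10^10 − 2.61×10^10 = 5.40×10^10 K⁴.
q = 5.67×10⁻⁸ × 5.40×10^10 / 4.818 = 635 W/m².
Q = q·A = 635 × 1.5 = 953 W.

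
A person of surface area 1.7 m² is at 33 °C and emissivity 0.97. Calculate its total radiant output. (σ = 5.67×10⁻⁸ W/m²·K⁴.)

33 °C = 306 K.
P = εσAT⁴ = 0.97 × 5.67×10⁻⁸ × 1.70 × (306)⁴ = 0.97 × 5.67×10⁻⁸ × 1.70 × 8.77×10^9.
P = 820 W.

P ≈ 820 W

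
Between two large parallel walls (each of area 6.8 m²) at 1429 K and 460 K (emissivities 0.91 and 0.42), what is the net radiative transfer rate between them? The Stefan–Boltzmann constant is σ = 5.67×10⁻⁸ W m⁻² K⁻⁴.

Q ≈ 6.41×10^5 W

For two large parallel gray plates, q = σ(T₁⁴ − T₂⁴) / (1/ε₁ + 1/ε₂ − 1).
1/ε₁ + 1/ε₂ − 1 = 1/0.91 + 1/0.42 − 1 = 2.480.
T₁⁴ − T₂⁴ = 4.17×10^12 − 4.48×10^10 = 4.13×10^12 K⁴.
q = 5.67×10⁻⁸ × 4.13×10^12 / 2.480 = 94300 W/m².
Q = q·A = 94300 × 6.8 = 6.41×10^5 W.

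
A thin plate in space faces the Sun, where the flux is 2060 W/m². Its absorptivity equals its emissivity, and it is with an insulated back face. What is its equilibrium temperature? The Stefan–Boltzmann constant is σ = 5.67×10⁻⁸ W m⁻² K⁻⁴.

T ≈ 437 K

Absorbed flux αS = emitted flux εσT⁴ (one radiating face); with α = ε, T = (S/σ)^(1/4).
T = (2060 / 5.67×10⁻⁸)^(1/4) = (3.63×10^10)^(1/4).
T = 437 K.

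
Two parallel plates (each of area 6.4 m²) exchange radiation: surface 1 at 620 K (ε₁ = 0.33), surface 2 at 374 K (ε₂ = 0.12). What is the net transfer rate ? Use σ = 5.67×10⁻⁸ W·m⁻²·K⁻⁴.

Q ≈ 4490 W

For two large parallel gray plates, q = σ(T₁⁴ − T₂⁴) / (1/ε₁ + 1/ε₂ − 1).
1/ε₁ + 1/ε₂ − 1 = 1/0.33 + 1/0.12 − 1 = 10.36.
T₁⁴ − T₂⁴ = 1.48×10^11 − 1.96×10^10 = 1.28×10^11 K⁴.
q = 5.67×10⁻⁸ × 1.28×10^11 / 10.36 = 701 W/m².
Q = q·A = 701 × 6.4 = 4490 W.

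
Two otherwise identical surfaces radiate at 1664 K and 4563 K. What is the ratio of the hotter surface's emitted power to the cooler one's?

P ∝ T⁴, so the ratio is (4563/1664)⁴ = (2.742)⁴ = 56.5.

ratio ≈ 56.5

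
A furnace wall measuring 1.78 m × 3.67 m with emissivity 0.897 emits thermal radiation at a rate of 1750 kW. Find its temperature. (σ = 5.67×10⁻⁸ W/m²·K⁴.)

T ≈ 1510 K

A = 1.78 × 3.67 = 6.53 m².
From P = εσAT⁴, T = (P / εσA)^(1/4) = (1.75×10^6 / (0.897 × 5.67×10⁻⁸ × 6.53))^(1/4).
T = (5.27×10^12)^(1/4) = 1510 K.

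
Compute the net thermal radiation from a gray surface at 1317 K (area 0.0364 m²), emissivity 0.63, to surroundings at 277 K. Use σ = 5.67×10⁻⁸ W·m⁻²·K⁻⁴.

Q = εσA(T⁴ − T_s⁴). T⁴ − T_s⁴ = (1317)⁴ − (277)⁴ = 3.01×10^12 − 5.89×10^9 = 3.00×10^12 K⁴.
Q = 0.63 × 5.67×10⁻⁸ × 0.0364 × 3.00×10^12 = 3900 W.

Q ≈ 3900 W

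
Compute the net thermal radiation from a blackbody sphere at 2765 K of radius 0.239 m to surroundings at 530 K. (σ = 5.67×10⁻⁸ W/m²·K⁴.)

A = 4πr² = 4π × (0.239)² = 0.718 m².
Q = σA(T⁴ − T_s⁴). T⁴ − T_s⁴ = (2765)⁴ − (530)⁴ = 5.84×10^13 − 7.89×10^10 = 5.84×10^13 K⁴.
Q = 5.67×10⁻⁸ × 0.718 × 5.84×10^13 = 2.38×10^6 W.

Q ≈ 2.38×10^6 W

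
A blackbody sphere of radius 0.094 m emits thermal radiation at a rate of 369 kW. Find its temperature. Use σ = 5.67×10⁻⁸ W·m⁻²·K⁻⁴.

T ≈ 2770 K

A = 4πr² = 4π × (0.094)² = 0.111 m².
From P = σAT⁴, T = (P / σA)^(1/4) = (3.69×10^5 / (5.67×10⁻⁸ × 0.111))^(1/4).
T = (5.86×10^13)^(1/4) = 2770 K.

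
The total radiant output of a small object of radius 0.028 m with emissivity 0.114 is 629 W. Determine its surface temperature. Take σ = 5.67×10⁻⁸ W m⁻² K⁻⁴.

T ≈ 1770 K

A = 4πr² = 4π × (0.028)² = 9.85×10^-3 m².
From P = εσAT⁴, T = (P / εσA)^(1/4) = (629 / (0.114 × 5.67×10⁻⁸ × 9.85×10^-3))^(1/4).
T = (9.88×10^12)^(1/4) = 1770 K.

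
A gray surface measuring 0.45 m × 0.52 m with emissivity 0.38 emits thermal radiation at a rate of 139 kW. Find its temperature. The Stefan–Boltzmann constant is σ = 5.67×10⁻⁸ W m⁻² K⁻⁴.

T ≈ 2290 K

A = 0.45 × 0.52 = 0.234 m².
From P = εσAT⁴, T = (P / εσA)^(1/4) = (1.39×10^5 / (0.38 × 5.67×10⁻⁸ × 0.234))^(1/4).
T = (2.76×10^13)^(1/4) = 2290 K.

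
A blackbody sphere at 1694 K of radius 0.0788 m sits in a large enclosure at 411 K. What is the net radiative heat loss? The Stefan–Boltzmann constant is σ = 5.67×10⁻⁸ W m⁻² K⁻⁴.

A = 4πr² = 4π × (0.0788)² = 0.0780 m².
Q = σA(T⁴ − T_s⁴). T⁴ − T_s⁴ = (1694)⁴ − (411)⁴ = 8.23×10^12 − 2.85×10^10 = 8.21×10^12 K⁴.
Q = 5.67×10⁻⁸ × 0.0780 × 8.21×10^12 = 36300 W.

Q ≈ 36300 W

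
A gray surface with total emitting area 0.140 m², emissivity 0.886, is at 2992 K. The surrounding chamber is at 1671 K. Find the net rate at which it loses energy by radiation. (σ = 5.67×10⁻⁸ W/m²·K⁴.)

Q ≈ 5.09×10^5 W

Q = εσA(T⁴ − T_s⁴). T⁴ − T_s⁴ = (2992)⁴ − (1671)⁴ = 8.01×10^13 − 7.80×10^12 = 7.23×10^13 K⁴.
Q = 0.886 × 5.67×10⁻⁸ × 0.140 × 7.23×10^13 = 5.09×10^5 W.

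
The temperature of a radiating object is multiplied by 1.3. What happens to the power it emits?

P ∝ T⁴, so the power scales as (1.3)⁴ = 2.86.

factor ≈ 2.86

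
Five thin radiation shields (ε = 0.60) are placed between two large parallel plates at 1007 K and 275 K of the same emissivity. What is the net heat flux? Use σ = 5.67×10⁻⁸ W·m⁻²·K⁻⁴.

Each of the 6 gaps contributes resistance (2/ε − 1) = 2/0.60 − 1 = 2.333; total = 14.00.
q = σ(T₁⁴ − T₂⁴) / 14.00 = 5.67×10⁻⁸ × 1.02×10^12 / 14.00 = 4140 W/m².

q ≈ 4140 W/m²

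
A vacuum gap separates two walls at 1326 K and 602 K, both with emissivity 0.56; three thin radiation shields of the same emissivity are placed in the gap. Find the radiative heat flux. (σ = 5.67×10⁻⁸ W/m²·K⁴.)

q ≈ 16300 W/m²

Each of the 4 gaps contributes resistance (2/ε − 1) = 2/0.56 − 1 = 2.571; total = 10.29.
q = σ(T₁⁴ − T₂⁴) / 10.29 = 5.67×10⁻⁸ × 2.96×10^12 / 10.29 = 16300 W/m².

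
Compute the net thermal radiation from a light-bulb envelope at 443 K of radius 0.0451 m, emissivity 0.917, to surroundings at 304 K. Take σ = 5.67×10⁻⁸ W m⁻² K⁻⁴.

A = 4πr² = 4π × (0.0451)² = 0.0256 m².
Q = εσA(T⁴ − T_s⁴). T⁴ − T_s⁴ = (443)⁴ − (304)⁴ = 3.85×10^10 − 8.54×10^9 = 3.00×10^10 K⁴.
Q = 0.917 × 5.67×10⁻⁸ × 0.0256 × 3.00×10^10 = 39.8 W.

Q ≈ 39.8 W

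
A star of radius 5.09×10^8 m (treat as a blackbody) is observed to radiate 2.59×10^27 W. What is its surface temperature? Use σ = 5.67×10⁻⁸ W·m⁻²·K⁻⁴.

T ≈ 10900 K

A = 4πr² = 4π × (5.09×10^8)² = 3.26×10^18 m².
From P = σAT⁴, T = (P / σA)^(1/4) = (2.59×10^27 / (5.67×10⁻⁸ × 3.26×10^18))^(1/4).
T = (1.40×10^16)^(1/4) = 10900 K.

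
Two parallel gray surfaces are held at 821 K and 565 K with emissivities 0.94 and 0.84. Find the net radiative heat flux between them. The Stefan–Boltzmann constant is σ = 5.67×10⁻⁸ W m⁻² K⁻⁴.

q ≈ 15900 W/m²

For two large parallel gray plates, q = σ(T₁⁴ − T₂⁴) / (1/ε₁ + 1/ε₂ − 1).
1/ε₁ + 1/ε₂ − 1 = 1/0.94 + 1/0.84 − 1 = 1.254.
T₁⁴ − T₂⁴ = 4.54×10^11 − 1.02×10^11 = 3.52×10^11 K⁴.
q = 5.67×10⁻⁸ × 3.52×10^11 / 1.254 = 15900 W/m².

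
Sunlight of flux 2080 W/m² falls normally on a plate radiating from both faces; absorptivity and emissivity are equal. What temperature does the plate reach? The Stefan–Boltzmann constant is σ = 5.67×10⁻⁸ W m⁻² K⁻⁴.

Absorbed flux αS = emitted flux 2εσT⁴ per unit area; with α = ε this gives T = (S/2σ)^(1/4).
T = (2080 / (2 × 5.67×10⁻⁸))^(1/4) = (1.83×10^10)^(1/4).
T = 368 K.

T ≈ 368 K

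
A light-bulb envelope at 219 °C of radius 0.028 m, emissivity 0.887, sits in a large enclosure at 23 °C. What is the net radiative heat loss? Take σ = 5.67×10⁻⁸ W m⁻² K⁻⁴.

A = 4πr² = 4π × (0.028)² = 9.85×10^-3 m².
Convert: 219 °C = 492 K; 23 °C = 296 K.
Q = εσA(T⁴ − T_s⁴). T⁴ − T_s⁴ = (492)⁴ − (296)⁴ = 5.86×10^10 − 7.68×10^9 = 5.09×10^10 K⁴.
Q = 0.887 × 5.67×10⁻⁸ × 9.85×10^-3 × 5.09×10^10 = 25.2 W.

Q ≈ 25.2 W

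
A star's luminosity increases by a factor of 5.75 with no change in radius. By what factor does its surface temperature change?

factor ≈ 1.55

P ∝ T⁴ ⇒ T ∝ P^(1/4), so T scales by (5.75)^(1/4) = 1.55.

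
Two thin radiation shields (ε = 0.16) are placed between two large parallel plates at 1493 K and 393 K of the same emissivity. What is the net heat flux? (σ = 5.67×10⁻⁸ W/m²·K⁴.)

Each of the 3 gaps contributes resistance (2/ε − 1) = 2/0.16 − 1 = 11.50; total = 34.50.
q = σ(T₁⁴ − T₂⁴) / 34.50 = 5.67×10⁻⁸ × 4.94×10^12 / 34.50 = 8130 W/m².

q ≈ 8130 W/m²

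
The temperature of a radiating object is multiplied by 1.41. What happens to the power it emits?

factor ≈ 3.95

P ∝ T⁴, so the power scales as (1.41)⁴ = 3.95.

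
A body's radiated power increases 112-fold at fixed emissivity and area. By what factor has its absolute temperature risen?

factor ≈ 3.25

P ∝ T⁴ ⇒ T ∝ P^(1/4), so T scales by (112)^(1/4) = 3.25.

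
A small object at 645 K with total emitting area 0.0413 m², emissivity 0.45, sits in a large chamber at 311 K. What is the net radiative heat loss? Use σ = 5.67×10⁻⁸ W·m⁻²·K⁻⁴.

Q = εσA(T⁴ − T_s⁴). T⁴ − T_s⁴ = (645)⁴ − (311)⁴ = 1.73×10^11 − 9.35×10^9 = 1.64×10^11 K⁴.
Q = 0.45 × 5.67×10⁻⁸ × 0.0413 × 1.64×10^11 = 173 W.

Q ≈ 173 W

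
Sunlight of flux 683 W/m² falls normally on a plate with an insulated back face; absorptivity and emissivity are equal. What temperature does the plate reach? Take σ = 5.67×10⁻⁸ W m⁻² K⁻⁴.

Absorbed flux αS = emitted flux εσT⁴ (one radiating face); with α = ε, T = (S/σ)^(1/4).
T = (683 / 5.67×10⁻⁸)^(1/4) = (1.20×10^10)^(1/4).
T = 331 K.

T ≈ 331 K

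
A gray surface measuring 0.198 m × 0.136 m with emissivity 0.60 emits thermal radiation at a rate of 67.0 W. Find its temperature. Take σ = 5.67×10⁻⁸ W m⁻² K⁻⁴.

T ≈ 520 K

A = 0.198 × 0.136 = 0.0269 m².
From P = εσAT⁴, T = (P / εσA)^(1/4) = (67.0 / (0.60 × 5.67×10⁻⁸ × 0.0269))^(1/4).
T = (7.31×10^10)^(1/4) = 520 K.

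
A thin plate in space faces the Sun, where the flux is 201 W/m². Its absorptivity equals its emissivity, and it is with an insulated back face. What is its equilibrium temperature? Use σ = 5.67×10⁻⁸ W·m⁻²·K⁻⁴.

T ≈ 244 K

Absorbed flux αS = emitted flux εσT⁴ (one radiating face); with α = ε, T = (S/σ)^(1/4).
T = (201 / 5.67×10⁻⁸)^(1/4) = (3.54×10^9)^(1/4).
T = 244 K.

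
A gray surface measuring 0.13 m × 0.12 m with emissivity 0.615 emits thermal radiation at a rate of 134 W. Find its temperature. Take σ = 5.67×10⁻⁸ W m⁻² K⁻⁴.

T ≈ 704 K

A = 0.13 × 0.12 = 0.0156 m².
From P = εσAT⁴, T = (P / εσA)^(1/4) = (134 / (0.615 × 5.67×10⁻⁸ × 0.0156))^(1/4).
T = (2.46×10^11)^(1/4) = 704 K.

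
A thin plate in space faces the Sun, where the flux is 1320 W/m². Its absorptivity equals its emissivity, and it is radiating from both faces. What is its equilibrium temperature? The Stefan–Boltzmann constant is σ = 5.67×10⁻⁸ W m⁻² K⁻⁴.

Absorbed flux αS = emitted flux 2εσT⁴ per unit area; with α = ε this gives T = (S/2σ)^(1/4).
T = (1320 / (2 × 5.67×10⁻⁸))^(1/4) = (1.16×10^10)^(1/4).
T = 328 K.

T ≈ 328 K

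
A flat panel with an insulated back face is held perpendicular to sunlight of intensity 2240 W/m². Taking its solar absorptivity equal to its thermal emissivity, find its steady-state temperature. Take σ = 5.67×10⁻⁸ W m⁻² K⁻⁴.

T ≈ 446 K

Absorbed flux αS = emitted flux εσT⁴ (one radiating face); with α = ε, T = (S/σ)^(1/4).
T = (2240 / 5.67×10⁻⁸)^(1/4) = (3.95×10^10)^(1/4).
T = 446 K.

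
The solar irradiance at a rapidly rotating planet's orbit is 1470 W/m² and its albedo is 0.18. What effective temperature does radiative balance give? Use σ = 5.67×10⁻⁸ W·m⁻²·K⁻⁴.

Power absorbed = (1−a)S·πR²; power emitted = 4πR²σT⁴. Equating and cancelling πR²:
T = ((1−a)S / 4σ)^(1/4) = (1210 / (4 × 5.67×10⁻⁸))^(1/4) = (5.31×10^9)^(1/4).
T = 270 K.

T ≈ 270 K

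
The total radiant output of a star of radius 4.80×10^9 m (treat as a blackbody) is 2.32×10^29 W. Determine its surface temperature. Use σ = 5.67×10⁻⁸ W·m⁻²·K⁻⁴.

T ≈ 10900 K

A = 4πr² = 4π × (4.80×10^9)² = 2.90×10^20 m².
From P = σAT⁴, T = (P / σA)^(1/4) = (2.32×10^29 / (5.67×10⁻⁸ × 2.90×10^20))^(1/4).
T = (1.41×10^16)^(1/4) = 10900 K.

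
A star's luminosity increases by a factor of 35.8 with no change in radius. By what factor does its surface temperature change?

factor ≈ 2.45

P ∝ T⁴ ⇒ T ∝ P^(1/4), so T scales by (35.8)^(1/4) = 2.45.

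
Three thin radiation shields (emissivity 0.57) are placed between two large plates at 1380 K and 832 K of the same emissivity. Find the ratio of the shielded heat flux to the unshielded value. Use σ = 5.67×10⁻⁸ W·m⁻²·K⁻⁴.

With N identical shields there are N+1 = 4 gaps in series, each with the same radiative resistance, so the flux falls to 1/(N+1) of its unshielded value.

ratio ≈ 0.250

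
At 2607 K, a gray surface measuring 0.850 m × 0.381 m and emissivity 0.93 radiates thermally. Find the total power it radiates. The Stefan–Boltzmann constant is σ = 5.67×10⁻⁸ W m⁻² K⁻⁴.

P ≈ 7.89×10^5 W

A = 0.850 × 0.381 = 0.324 m².
P = εσAT⁴ = 0.93 × 5.67×10⁻⁸ × 0.324 × (2607)⁴ = 0.93 × 5.67×10⁻⁸ × 0.324 × 4.62×10^13.
P = 7.89×10^5 W.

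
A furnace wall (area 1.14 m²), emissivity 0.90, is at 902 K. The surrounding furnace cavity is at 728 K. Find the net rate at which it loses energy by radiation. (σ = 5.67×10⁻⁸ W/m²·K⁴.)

Q ≈ 22200 W

Q = εσA(T⁴ − T_s⁴). T⁴ − T_s⁴ = (902)⁴ − (728)⁴ = 6.62×10^11 − 2.81×10^11 = 3.81×10^11 K⁴.
Q = 0.90 × 5.67×10⁻⁸ × 1.14 × 3.81×10^11 = 22200 W.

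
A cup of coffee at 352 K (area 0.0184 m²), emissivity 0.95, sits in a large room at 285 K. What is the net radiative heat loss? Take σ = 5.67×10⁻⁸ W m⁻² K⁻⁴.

Q ≈ 8.68 W

Q = εσA(T⁴ − T_s⁴). T⁴ − T_s⁴ = (352)⁴ − (285)⁴ = 1.54×10^10 − 6.60×10^9 = 8.75×10^9 K⁴.
Q = 0.95 × 5.67×10⁻⁸ × 0.0184 × 8.75×10^9 = 8.68 W.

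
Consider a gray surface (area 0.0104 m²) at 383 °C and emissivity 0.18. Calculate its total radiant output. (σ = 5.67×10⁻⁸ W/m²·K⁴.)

383 °C = 656 K.
P = εσAT⁴ = 0.18 × 5.67×10⁻⁸ × 0.0104 × (656)⁴ = 0.18 × 5.67×10⁻⁸ × 0.0104 × 1.85×10^11.
P = 19.7 W.

P ≈ 19.7 W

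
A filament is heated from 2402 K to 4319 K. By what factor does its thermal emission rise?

ratio ≈ 10.5

P ∝ T⁴, so the ratio is (4319/2402)⁴ = (1.798)⁴ = 10.5.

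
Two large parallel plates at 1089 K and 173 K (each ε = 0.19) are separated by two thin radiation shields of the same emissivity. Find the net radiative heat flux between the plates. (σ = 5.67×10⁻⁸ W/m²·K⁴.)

Each of the 3 gaps contributes resistance (2/ε − 1) = 2/0.19 − 1 = 9.526; total = 28.58.
q = σ(T₁⁴ − T₂⁴) / 28.58 = 5.67×10⁻⁸ × 1.41×10^12 / 28.58 = 2790 W/m².

q ≈ 2790 W/m²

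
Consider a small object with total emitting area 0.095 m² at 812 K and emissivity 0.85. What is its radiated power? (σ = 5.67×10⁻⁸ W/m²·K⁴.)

P ≈ 1990 W

P = εσAT⁴ = 0.85 × 5.67×10⁻⁸ × 0.0950 × (812)⁴ = 0.85 × 5.67×10⁻⁸ × 0.0950 × 4.35×10^11.
P = 1990 W.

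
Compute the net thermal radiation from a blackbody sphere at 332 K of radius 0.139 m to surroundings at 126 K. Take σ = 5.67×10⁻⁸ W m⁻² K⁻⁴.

Q ≈ 164 W

A = 4πr² = 4π × (0.139)² = 0.243 m².
Q = σA(T⁴ − T_s⁴). T⁴ − T_s⁴ = (332)⁴ − (126)⁴ = 1.21×10^10 − 2.52×10^8 = 1.19×10^10 K⁴.
Q = 5.67×10⁻⁸ × 0.243 × 1.19×10^10 = 164 W.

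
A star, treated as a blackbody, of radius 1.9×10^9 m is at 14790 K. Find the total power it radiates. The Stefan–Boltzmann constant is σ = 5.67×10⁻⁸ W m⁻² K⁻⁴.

P ≈ 1.23×10^29 W

A = 4πr² = 4π × (1.9×10^9)² = 4.54×10^19 m².
P = σAT⁴ = 5.67×10⁻⁸ × 4.54×10^19 × (14790)⁴ = 5.67×10⁻⁸ × 4.54×10^19 × 4.78×10^16.
P = 1.23×10^29 W.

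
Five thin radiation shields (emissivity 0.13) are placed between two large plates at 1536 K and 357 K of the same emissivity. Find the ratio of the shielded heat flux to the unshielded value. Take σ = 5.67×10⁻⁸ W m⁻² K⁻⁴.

With N identical shields there are N+1 = 6 gaps in series, each with the same radiative resistance, so the flux falls to 1/(N+1) of its unshielded value.

ratio ≈ 0.167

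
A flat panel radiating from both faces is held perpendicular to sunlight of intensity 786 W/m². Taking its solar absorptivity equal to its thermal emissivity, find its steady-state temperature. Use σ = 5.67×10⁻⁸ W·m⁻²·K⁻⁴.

T ≈ 289 K

Absorbed flux αS = emitted flux 2εσT⁴ per unit area; with α = ε this gives T = (S/2σ)^(1/4).
T = (786 / (2 × 5.67×10⁻⁸))^(1/4) = (6.93×10^9)^(1/4).
T = 289 K.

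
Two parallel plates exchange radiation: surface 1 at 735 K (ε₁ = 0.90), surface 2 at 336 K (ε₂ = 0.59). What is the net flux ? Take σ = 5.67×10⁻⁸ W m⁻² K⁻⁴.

For two large parallel gray plates, q = σ(T₁⁴ − T₂⁴) / (1/ε₁ + 1/ε₂ − 1).
1/ε₁ + 1/ε₂ − 1 = 1/0.90 + 1/0.59 − 1 = 1.806.
T₁⁴ − T₂⁴ = 2.92×10^11 − 1.27×10^10 = 2.79×10^11 K⁴.
q = 5.67×10⁻⁸ × 2.79×10^11 / 1.806 = 8760 W/m².

q ≈ 8760 W/m²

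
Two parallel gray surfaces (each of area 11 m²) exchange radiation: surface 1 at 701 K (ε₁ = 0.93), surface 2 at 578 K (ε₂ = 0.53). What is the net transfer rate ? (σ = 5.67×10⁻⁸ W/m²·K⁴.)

For two large parallel gray plates, q = σ(T₁⁴ − T₂⁴) / (1/ε₁ + 1/ε₂ − 1).
1/ε₁ + 1/ε₂ − 1 = 1/0.93 + 1/0.53 − 1 = 1.962.
T₁⁴ − T₂⁴ = 2.41×10^11 − 1.12×10^11 = 1.30×10^11 K⁴.
q = 5.67×10⁻⁸ × 1.30×10^11 / 1.962 = 3750 W/m².
Q = q·A = 3750 × 11 = 41300 W.

Q ≈ 41300 W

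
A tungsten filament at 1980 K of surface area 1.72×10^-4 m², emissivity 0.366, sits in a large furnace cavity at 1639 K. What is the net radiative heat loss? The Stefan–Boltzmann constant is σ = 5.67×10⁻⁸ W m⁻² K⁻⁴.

Q ≈ 29.1 W

Q = εσA(T⁴ − T_s⁴). T⁴ − T_s⁴ = (1980)⁴ − (1639)⁴ = 1.54×10^13 − 7.22×10^12 = 8.15×10^12 K⁴.
Q = 0.366 × 5.67×10⁻⁸ × 1.72×10^-4 × 8.15×10^12 = 29.1 W.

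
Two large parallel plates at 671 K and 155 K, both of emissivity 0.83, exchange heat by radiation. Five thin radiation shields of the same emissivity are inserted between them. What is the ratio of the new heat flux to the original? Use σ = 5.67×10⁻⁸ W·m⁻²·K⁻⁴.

With N identical shields there are N+1 = 6 gaps in series, each with the same radiative resistance, so the flux falls to 1/(N+1) of its unshielded value.

ratio ≈ 0.167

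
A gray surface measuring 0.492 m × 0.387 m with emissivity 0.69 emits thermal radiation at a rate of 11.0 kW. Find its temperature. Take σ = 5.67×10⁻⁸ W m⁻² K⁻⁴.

T ≈ 1100 K

A = 0.492 × 0.387 = 0.190 m².
From P = εσAT⁴, T = (P / εσA)^(1/4) = (11000 / (0.69 × 5.67×10⁻⁸ × 0.190))^(1/4).
T = (1.48×10^12)^(1/4) = 1100 K.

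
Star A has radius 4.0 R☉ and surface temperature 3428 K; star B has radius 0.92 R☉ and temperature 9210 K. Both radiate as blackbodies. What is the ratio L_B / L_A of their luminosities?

L = 4πR²σT⁴ ∝ R²T⁴, so L_B/L_A = (0.92/4.0)² × (9210/3428)⁴ = 0.0529 × 52.1 = 2.76.

L_B/L_A ≈ 2.76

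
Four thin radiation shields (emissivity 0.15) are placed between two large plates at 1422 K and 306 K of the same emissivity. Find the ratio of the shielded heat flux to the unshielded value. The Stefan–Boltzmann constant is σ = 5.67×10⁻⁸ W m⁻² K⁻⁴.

With N identical shields there are N+1 = 5 gaps in series, each with the same radiative resistance, so the flux falls to 1/(N+1) of its unshielded value.

ratio ≈ 0.200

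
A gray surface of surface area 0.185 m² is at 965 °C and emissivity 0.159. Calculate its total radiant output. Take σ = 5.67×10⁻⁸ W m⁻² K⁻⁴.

P ≈ 3920 W

965 °C = 1238 K.
P = εσAT⁴ = 0.159 × 5.67×10⁻⁸ × 0.185 × (1238)⁴ = 0.159 × 5.67×10⁻⁸ × 0.185 × 2.35×10^12.
P = 3920 W.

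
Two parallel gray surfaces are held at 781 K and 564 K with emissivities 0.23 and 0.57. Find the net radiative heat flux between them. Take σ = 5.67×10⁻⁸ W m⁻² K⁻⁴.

q ≈ 3010 W/m²

For two large parallel gray plates, q = σ(T₁⁴ − T₂⁴) / (1/ε₁ + 1/ε₂ − 1).
1/ε₁ + 1/ε₂ − 1 = 1/0.23 + 1/0.57 − 1 = 5.102.
T₁⁴ − T₂⁴ = 3.72×10^11 − 1.01×10^11 = 2.71×10^11 K⁴.
q = 5.67×10⁻⁸ × 2.71×10^11 / 5.102 = 3010 W/m².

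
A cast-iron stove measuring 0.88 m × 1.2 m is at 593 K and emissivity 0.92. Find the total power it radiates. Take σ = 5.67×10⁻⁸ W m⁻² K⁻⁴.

P ≈ 6810 W

A = 0.88 × 1.2 = 1.06 m².
Stefan–Boltzmann: P = εσAT⁴ = 0.92 × 5.67×10⁻⁸ × 1.06 × (593)⁴ = 0.92 × 5.67×10⁻⁸ × 1.06 × 1.24×10^11.
P = 6810 W.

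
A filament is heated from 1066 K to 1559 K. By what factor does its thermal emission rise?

P ∝ T⁴, so the ratio is (1559/1066)⁴ = (1.462)⁴ = 4.57.

ratio ≈ 4.57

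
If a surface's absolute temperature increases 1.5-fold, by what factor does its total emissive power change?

factor ≈ 5.06

P ∝ T⁴, so the power scales as (1.5)⁴ = 5.06.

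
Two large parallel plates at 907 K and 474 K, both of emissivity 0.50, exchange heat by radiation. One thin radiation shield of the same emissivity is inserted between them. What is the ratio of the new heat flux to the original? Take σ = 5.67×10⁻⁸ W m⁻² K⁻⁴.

ratio ≈ 0.500

With N identical shields there are N+1 = 2 gaps in series, each with the same radiative resistance, so the flux falls to 1/(N+1) of its unshielded value.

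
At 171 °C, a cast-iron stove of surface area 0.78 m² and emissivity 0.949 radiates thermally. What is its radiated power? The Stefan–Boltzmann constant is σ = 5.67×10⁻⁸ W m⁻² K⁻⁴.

171 °C = 444 K.
Stefan–Boltzmann: P = εσAT⁴ = 0.949 × 5.67×10⁻⁸ × 0.780 × (444)⁴ = 0.949 × 5.67×10⁻⁸ × 0.780 × 3.89×10^10.
P = 1630 W.

P ≈ 1630 W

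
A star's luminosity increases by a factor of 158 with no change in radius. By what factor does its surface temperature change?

factor ≈ 3.55

P ∝ T⁴ ⇒ T ∝ P^(1/4), so T scales by (158)^(1/4) = 3.55.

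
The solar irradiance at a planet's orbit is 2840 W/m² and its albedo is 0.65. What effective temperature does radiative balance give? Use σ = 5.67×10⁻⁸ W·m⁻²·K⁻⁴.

T ≈ 257 K

Power absorbed = (1−a)S·πR²; power emitted = 4πR²σT⁴. Equating and cancelling πR²:
T = ((1−a)S / 4σ)^(1/4) = (994 / (4 × 5.67×10⁻⁸))^(1/4) = (4.38×10^9)^(1/4).
T = 257 K.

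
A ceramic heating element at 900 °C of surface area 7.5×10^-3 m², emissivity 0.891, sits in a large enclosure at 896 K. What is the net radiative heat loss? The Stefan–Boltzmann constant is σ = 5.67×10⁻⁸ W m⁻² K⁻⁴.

Q ≈ 473 W

Convert: 900 °C = 1173 K.
Q = εσA(T⁴ − T_s⁴). T⁴ − T_s⁴ = (1173)⁴ − (896)⁴ = 1.89×10^12 − 6.45×10^11 = 1.25×10^12 K⁴.
Q = 0.891 × 5.67×10⁻⁸ × 7.50×10^-3 × 1.25×10^12 = 473 W.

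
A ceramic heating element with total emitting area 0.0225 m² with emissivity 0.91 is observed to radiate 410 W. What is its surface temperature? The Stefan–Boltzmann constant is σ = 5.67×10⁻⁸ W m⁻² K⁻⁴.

T ≈ 771 K

From P = εσAT⁴, T = (P / εσA)^(1/4) = (410 / (0.91 × 5.67×10⁻⁸ × 0.0225))^(1/4).
T = (3.53×10^11)^(1/4) = 771 K.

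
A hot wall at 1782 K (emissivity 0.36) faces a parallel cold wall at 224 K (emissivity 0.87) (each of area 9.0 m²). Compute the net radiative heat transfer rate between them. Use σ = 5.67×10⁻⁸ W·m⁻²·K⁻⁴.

For two large parallel gray plates, q = σ(T₁⁴ − T₂⁴) / (1/ε₁ + 1/ε₂ − 1).
1/ε₁ + 1/ε₂ − 1 = 1/0.36 + 1/0.87 − 1 = 2.927.
T₁⁴ − T₂⁴ = 1.01×10^13 − 2.52×10^9 = 1.01×10^13 K⁴.
q = 5.67×10⁻⁸ × 1.01×10^13 / 2.927 = 1.95×10^5 W/m².
Q = q·A = 1.95×10^5 × 9.0 = 1.76×10^6 W.

Q ≈ 1.76×10^6 W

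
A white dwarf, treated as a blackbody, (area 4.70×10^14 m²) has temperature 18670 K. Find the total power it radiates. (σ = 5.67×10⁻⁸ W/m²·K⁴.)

P ≈ 3.24×10^24 W

P = σAT⁴ = 5.67×10⁻⁸ × 4.70×10^14 × (18670)⁴ = 5.67×10⁻⁸ × 4.70×10^14 × 1.22×10^17.
P = 3.24×10^24 W.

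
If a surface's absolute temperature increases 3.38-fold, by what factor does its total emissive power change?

P ∝ T⁴, so the power scales as (3.38)⁴ = 131.

factor ≈ 131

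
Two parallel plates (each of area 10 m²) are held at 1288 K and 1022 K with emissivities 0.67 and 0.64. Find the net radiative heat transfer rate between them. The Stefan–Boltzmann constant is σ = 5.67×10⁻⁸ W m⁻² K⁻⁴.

Q ≈ 4.58×10^5 W

For two large parallel gray plates, q = σ(T₁⁴ − T₂⁴) / (1/ε₁ + 1/ε₂ − 1).
1/ε₁ + 1/ε₂ − 1 = 1/0.67 + 1/0.64 − 1 = 2.055.
T₁⁴ − T₂⁴ = 2.75×10^12 − 1.09×10^12 = 1.66×10^12 K⁴.
q = 5.67×10⁻⁸ × 1.66×10^12 / 2.055 = 45800 W/m².
Q = q·A = 45800 × 10 = 4.58×10^5 W.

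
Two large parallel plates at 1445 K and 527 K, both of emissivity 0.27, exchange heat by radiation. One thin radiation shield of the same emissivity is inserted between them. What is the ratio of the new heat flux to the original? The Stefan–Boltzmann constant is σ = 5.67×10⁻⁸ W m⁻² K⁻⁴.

ratio ≈ 0.500

With N identical shields there are N+1 = 2 gaps in series, each with the same radiative resistance, so the flux falls to 1/(N+1) of its unshielded value.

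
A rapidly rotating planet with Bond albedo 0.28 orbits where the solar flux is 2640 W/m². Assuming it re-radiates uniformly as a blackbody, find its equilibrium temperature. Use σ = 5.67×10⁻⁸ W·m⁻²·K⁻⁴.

T ≈ 303 K

Power absorbed = (1−a)S·πR²; power emitted = 4πR²σT⁴. Equating and cancelling πR²:
T = ((1−a)S / 4σ)^(1/4) = (1900 / (4 × 5.67×10⁻⁸))^(1/4) = (8.38×10^9)^(1/4).
T = 303 K.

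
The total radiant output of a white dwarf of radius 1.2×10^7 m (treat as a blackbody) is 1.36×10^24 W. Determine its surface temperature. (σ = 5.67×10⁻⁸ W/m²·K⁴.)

T ≈ 10700 K

A = 4πr² = 4π × (1.2×10^7)² = 1.81×10^15 m².
From P = σAT⁴, T = (P / σA)^(1/4) = (1.36×10^24 / (5.67×10⁻⁸ × 1.81×10^15))^(1/4).
T = (1.33×10^16)^(1/4) = 10700 K.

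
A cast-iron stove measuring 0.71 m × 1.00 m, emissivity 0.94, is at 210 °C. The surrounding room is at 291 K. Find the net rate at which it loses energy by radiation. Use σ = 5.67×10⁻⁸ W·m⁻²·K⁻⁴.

Q ≈ 1790 W

A = 0.71 × 1.00 = 0.710 m².
Convert: 210 °C = 483 K.
Q = εσA(T⁴ − T_s⁴). T⁴ − T_s⁴ = (483)⁴ − (291)⁴ = 5.44×10^10 − 7.17×10^9 = 4.73×10^10 K⁴.
Q = 0.94 × 5.67×10⁻⁸ × 0.710 × 4.73×10^10 = 1790 W.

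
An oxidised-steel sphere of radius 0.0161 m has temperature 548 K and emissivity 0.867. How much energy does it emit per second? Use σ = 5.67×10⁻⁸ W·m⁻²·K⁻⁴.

P ≈ 14.4 W

A = 4πr² = 4π × (0.0161)² = 3.26×10^-3 m².
Stefan–Boltzmann: P = εσAT⁴ = 0.867 × 5.67×10⁻⁸ × 3.26×10^-3 × (548)⁴ = 0.867 × 5.67×10⁻⁸ × 3.26×10^-3 × 9.02×10^10.
P = 14.4 W.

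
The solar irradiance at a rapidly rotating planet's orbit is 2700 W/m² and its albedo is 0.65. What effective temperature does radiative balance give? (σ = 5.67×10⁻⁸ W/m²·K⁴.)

T ≈ 254 K

Power absorbed = (1−a)S·πR²; power emitted = 4πR²σT⁴. Equating and cancelling πR²:
T = ((1−a)S / 4σ)^(1/4) = (945 / (4 × 5.67×10⁻⁸))^(1/4) = (4.17×10^9)^(1/4).
T = 254 K.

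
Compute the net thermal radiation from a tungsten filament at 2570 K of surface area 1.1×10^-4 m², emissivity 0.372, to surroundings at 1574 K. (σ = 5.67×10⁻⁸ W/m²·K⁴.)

Q ≈ 87.0 W

Q = εσA(T⁴ − T_s⁴). T⁴ − T_s⁴ = (2570)⁴ − (1574)⁴ = 4.36×10^13 − 6.14×10^12 = 3.75×10^13 K⁴.
Q = 0.372 × 5.67×10⁻⁸ × 1.10×10^-4 × 3.75×10^13 = 87.0 W.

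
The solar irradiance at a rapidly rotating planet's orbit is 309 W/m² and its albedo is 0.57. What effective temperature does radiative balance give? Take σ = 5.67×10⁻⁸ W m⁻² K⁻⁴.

T ≈ 156 K

Power absorbed = (1−a)S·πR²; power emitted = 4πR²σT⁴. Equating and cancelling πR²:
T = ((1−a)S / 4σ)^(1/4) = (133 / (4 × 5.67×10⁻⁸))^(1/4) = (5.86×10^8)^(1/4).
T = 156 K.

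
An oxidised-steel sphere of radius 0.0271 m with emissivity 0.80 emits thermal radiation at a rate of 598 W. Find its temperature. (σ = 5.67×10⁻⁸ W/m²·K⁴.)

T ≈ 1090 K

A = 4πr² = 4π × (0.0271)² = 9.23×10^-3 m².
From P = εσAT⁴, T = (P / εσA)^(1/4) = (598 / (0.80 × 5.67×10⁻⁸ × 9.23×10^-3))^(1/4).
T = (1.43×10^12)^(1/4) = 1090 K.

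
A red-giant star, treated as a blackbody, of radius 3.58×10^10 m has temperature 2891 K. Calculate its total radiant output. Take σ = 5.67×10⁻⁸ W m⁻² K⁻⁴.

A = 4πr² = 4π × (3.58×10^10)² = 1.61×10^22 m².
P = σAT⁴ = 5.67×10⁻⁸ × 1.61×10^22 × (2891)⁴ = 5.67×10⁻⁸ × 1.61×10^22 × 6.99×10^13.
P = 6.38×10^28 W.

P ≈ 6.38×10^28 W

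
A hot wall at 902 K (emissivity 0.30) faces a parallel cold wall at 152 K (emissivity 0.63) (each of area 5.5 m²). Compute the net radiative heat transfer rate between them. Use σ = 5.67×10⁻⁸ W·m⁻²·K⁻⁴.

Q ≈ 52600 W

For two large parallel gray plates, q = σ(T₁⁴ − T₂⁴) / (1/ε₁ + 1/ε₂ − 1).
1/ε₁ + 1/ε₂ − 1 = 1/0.30 + 1/0.63 − 1 = 3.921.
T₁⁴ − T₂⁴ = 6.62×10^11 − 5.34×10^8 = 6.61×10^11 K⁴.
q = 5.67×10⁻⁸ × 6.61×10^11 / 3.921 = 9570 W/m².
Q = q·A = 9570 × 5.5 = 52600 W.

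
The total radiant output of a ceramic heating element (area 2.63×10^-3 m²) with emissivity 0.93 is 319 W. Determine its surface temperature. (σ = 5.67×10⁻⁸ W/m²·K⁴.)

T ≈ 1230 K

From P = εσAT⁴, T = (P / εσA)^(1/4) = (319 / (0.93 × 5.67×10⁻⁸ × 2.63×10^-3))^(1/4).
T = (2.30×10^12)^(1/4) = 1230 K.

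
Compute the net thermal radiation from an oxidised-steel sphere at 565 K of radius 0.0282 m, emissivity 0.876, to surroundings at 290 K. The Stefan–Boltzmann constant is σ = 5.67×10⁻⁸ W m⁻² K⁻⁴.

A = 4πr² = 4π × (0.0282)² = 9.99×10^-3 m².
Q = εσA(T⁴ − T_s⁴). T⁴ − T_s⁴ = (565)⁴ − (290)⁴ = 1.02×10^11 − 7.07×10^9 = 9.48×10^10 K⁴.
Q = 0.876 × 5.67×10⁻⁸ × 9.99×10^-3 × 9.48×10^10 = 47.1 W.

Q ≈ 47.1 W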